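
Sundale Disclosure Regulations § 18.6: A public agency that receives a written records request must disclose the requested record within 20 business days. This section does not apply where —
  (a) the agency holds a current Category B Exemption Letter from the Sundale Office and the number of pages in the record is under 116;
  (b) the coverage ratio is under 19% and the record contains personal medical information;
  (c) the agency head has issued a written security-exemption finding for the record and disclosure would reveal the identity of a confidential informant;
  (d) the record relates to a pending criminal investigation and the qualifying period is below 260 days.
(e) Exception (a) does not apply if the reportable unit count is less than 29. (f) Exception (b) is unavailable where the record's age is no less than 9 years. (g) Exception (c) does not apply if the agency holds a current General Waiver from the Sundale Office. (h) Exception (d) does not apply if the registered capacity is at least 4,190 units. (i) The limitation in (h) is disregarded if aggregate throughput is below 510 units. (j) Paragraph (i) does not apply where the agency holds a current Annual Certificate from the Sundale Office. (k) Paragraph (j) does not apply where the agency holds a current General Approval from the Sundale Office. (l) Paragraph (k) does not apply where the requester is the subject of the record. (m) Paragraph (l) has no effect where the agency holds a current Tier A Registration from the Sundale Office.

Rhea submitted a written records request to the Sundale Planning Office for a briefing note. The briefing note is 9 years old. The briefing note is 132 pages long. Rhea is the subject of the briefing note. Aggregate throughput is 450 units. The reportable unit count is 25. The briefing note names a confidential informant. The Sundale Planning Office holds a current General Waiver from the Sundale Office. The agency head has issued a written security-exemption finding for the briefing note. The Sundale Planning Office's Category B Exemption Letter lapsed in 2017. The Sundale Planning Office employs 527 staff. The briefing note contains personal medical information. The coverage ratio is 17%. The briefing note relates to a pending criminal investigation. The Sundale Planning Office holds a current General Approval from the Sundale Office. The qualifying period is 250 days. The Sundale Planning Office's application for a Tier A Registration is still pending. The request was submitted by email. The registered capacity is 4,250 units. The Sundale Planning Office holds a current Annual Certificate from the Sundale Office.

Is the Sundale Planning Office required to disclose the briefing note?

Exception (a) does not apply: there is no Category B Exemption Letter in force.
Exception (b)'s conditions are all satisfied: the coverage ratio is 17%, under the 19% limit; the briefing note contains personal medical information. But applying paragraph (f): (f) operates against (b): the record's age is 9 years, meeting the 9 years threshold. Exception (b) does not apply.
Exception (c): a written security-exemption finding has been issued; the briefing note names a confidential informant — every condition holds. Turning to paragraph (g): (g) applies — a current General Waiver is held. (c) is therefore removed.
All of (d)'s requirements are met (the briefing note relates to a pending investigation; the qualifying period is 250 days, below the 260 days limit). But applying paragraphs (h)–(m): (h) operates against (d): the registered capacity is 4,250 units, meeting the 4,190 units threshold. (i) would limit (h) — aggregate throughput is 450 units, below the 510 units limit — but (j) sets (i) aside: (j) operates against (i): a current Annual Certificate is held. (k) is engaged (a current General Approval is held), but yields to (l): (l) operates against (k): Rhea is the subject of the briefing note. (m), which would lift (l), is inapplicable — no current Tier A Registration is held. Exception (d) does not apply.
No exception applies. The general rule governs.

Yes — the Sundale Planning Office must disclose the briefing note.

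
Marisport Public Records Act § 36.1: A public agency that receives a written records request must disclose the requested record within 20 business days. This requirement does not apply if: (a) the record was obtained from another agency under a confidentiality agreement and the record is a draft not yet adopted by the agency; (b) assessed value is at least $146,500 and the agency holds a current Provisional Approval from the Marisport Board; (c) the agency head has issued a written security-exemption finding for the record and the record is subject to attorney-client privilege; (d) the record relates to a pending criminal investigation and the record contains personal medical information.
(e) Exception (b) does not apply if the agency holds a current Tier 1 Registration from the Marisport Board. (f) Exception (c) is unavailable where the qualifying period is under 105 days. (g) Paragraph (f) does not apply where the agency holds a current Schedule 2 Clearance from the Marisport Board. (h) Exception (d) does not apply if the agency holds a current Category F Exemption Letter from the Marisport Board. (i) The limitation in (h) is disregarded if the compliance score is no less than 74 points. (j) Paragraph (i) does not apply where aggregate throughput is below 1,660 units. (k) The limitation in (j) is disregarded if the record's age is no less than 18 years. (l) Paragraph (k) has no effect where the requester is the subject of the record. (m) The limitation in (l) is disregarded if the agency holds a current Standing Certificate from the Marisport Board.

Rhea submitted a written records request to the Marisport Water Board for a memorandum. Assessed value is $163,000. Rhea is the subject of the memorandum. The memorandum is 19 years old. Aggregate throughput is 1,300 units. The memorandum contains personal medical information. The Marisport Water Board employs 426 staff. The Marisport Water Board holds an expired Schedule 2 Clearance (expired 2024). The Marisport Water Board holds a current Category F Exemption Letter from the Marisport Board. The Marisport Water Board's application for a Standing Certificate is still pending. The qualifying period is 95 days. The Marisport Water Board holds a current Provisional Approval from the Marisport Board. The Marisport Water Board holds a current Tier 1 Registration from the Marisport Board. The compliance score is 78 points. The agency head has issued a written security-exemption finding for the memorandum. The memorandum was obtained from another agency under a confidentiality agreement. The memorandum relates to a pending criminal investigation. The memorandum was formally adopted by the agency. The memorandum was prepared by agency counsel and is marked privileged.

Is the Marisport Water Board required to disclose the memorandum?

Yes — the Marisport Water Board must disclose the memorandum.

Exception (a) does not apply: the memorandum has been formally adopted.
Exception (b) is satisfied on its face — assessed value is $163,000, meeting the $146,500 threshold; a current Provisional Approval is held. But applying paragraph (e): (e) operates against (b): a current Tier 1 Registration is held. (b) is therefore removed.
Exception (c): a written security-exemption finding has been issued; the memorandum is privileged — every condition holds. But: (f) operates against (c): the qualifying period is 95 days, under the 105 days limit. (g) is inapplicable (no current Schedule 2 Clearance is held), so (f) stands. (c) is therefore removed.
Exception (d): the memorandum relates to a pending investigation; the memorandum contains personal medical information — every condition holds. However, paragraphs (h)–(m) must be considered: (h) operates against (d): a current Category F Exemption Letter is held. (i) operates (the compliance score is 78 points, meeting the 74 points threshold), but is set aside by (j): (j) applies — aggregate throughput is 1,300 units, below the 1,660 units limit. (k) would limit (j) — the record's age is 19 years, meeting the 18 years threshold — but (l) sets (k) aside: (l) is engaged — Rhea is the subject of the memorandum. (m), which would lift (l), is not engaged — no current Standing Certificate is held. So (d) is unavailable.
Every exception is unavailable, so the rule governs.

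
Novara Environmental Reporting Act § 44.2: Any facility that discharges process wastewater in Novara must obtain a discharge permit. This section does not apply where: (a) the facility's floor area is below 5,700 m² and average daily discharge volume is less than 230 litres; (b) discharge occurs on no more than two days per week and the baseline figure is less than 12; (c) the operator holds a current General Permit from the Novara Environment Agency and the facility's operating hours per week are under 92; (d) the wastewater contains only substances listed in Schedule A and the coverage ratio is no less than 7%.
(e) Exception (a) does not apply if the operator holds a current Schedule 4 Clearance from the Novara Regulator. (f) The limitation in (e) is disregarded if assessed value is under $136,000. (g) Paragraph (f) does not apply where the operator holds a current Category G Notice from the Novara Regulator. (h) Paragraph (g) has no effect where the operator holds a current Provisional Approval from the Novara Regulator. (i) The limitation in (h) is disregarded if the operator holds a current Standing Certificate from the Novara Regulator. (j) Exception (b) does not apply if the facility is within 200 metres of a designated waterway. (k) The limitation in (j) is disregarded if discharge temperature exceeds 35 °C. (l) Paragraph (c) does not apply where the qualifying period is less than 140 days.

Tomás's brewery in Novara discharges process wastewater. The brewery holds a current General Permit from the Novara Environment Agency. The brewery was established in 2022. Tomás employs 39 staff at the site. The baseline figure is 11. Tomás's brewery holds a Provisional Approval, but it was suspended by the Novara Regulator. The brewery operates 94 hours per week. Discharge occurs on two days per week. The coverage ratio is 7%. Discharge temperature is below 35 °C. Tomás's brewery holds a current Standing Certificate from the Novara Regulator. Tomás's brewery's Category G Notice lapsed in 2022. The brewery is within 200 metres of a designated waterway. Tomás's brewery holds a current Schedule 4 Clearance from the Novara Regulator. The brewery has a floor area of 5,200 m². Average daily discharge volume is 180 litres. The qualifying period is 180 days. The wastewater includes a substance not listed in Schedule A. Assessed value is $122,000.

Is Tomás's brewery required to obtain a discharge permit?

Exception (a)'s conditions are all satisfied: the facility's floor area is 5,200 m², below the 5,700 m² limit; average daily discharge volume is 180 litres, less than the 230 litres limit. Under paragraphs (e)–(i): (e) applies (a current Schedule 4 Clearance is held), but is overridden by (f): (f) operates against (e): assessed value is $122,000, under the $136,000 limit. (g), which would lift (f), does not operate here — the Category G Notice is not current. (a) remains available.
Exception (b) is satisfied on its face — discharge occurs on no more than two days per week; the baseline figure is 11, less than the 12 limit. But applying paragraphs (j)–(k): (j) is triggered — the brewery is within 200 m of a designated waterway. (k), which would lift (j), is inapplicable — discharge temperature is below 35 °C. So (b) is unavailable.
Exception (c) fails — the facility's operating hours per week are 94, not under 92.
Exception (d) fails — the wastewater includes a non-Schedule-A substance.

No — exception (a) applies; Tomás's brewery is not required to obtain a discharge permit.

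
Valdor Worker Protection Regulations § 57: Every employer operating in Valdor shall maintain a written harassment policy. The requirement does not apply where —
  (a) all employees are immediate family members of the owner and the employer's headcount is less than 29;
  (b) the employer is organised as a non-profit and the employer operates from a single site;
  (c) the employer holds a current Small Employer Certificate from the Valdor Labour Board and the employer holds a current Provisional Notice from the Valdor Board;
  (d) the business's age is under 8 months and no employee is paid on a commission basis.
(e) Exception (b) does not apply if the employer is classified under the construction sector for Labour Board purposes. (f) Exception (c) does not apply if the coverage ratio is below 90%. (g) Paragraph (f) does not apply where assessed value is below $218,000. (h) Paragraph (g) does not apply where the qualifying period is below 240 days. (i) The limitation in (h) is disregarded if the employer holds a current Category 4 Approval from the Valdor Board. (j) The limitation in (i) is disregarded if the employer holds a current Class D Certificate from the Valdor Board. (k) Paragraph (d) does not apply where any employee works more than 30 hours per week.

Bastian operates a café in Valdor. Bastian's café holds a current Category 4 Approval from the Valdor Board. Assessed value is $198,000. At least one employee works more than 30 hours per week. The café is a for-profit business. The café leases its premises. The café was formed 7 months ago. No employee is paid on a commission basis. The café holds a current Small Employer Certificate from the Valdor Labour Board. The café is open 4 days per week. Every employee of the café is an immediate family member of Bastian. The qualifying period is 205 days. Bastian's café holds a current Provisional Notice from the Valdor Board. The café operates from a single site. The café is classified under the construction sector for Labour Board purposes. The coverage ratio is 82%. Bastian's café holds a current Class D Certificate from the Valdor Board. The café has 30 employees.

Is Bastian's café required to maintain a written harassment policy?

Exception (a) does not apply: the employer's headcount is 30, not less than 29.
Exception (b) requires that the employer is organised as a non-profit; but the employer is for-profit, so (b) is unavailable.
Exception (c): a current Small Employer Certificate is held; a current Provisional Notice is held — every condition holds. But applying paragraphs (f)–(j): (f) operates against (c): the coverage ratio is 82%, below the 90% limit. (g) is engaged (assessed value is $198,000, below the $218,000 limit), but yields to (h): (h) operates against (g): the qualifying period is 205 days, below the 240 days limit. (i) would limit (h) — a current Category 4 Approval is held — but (j) sets (i) aside: (j) is triggered — a current Class D Certificate is held. So (c) is unavailable.
Exception (d)'s conditions are all satisfied: the business's age is 7 months, under the 8 months limit; no employee is paid on commission. Turning to paragraph (k): (k) operates against (d): at least one employee exceeds 30 hours/week. Exception (d) does not apply.
None of the exceptions is available; § 57 applies in full.

Yes — Bastian's café must maintain a written harassment policy.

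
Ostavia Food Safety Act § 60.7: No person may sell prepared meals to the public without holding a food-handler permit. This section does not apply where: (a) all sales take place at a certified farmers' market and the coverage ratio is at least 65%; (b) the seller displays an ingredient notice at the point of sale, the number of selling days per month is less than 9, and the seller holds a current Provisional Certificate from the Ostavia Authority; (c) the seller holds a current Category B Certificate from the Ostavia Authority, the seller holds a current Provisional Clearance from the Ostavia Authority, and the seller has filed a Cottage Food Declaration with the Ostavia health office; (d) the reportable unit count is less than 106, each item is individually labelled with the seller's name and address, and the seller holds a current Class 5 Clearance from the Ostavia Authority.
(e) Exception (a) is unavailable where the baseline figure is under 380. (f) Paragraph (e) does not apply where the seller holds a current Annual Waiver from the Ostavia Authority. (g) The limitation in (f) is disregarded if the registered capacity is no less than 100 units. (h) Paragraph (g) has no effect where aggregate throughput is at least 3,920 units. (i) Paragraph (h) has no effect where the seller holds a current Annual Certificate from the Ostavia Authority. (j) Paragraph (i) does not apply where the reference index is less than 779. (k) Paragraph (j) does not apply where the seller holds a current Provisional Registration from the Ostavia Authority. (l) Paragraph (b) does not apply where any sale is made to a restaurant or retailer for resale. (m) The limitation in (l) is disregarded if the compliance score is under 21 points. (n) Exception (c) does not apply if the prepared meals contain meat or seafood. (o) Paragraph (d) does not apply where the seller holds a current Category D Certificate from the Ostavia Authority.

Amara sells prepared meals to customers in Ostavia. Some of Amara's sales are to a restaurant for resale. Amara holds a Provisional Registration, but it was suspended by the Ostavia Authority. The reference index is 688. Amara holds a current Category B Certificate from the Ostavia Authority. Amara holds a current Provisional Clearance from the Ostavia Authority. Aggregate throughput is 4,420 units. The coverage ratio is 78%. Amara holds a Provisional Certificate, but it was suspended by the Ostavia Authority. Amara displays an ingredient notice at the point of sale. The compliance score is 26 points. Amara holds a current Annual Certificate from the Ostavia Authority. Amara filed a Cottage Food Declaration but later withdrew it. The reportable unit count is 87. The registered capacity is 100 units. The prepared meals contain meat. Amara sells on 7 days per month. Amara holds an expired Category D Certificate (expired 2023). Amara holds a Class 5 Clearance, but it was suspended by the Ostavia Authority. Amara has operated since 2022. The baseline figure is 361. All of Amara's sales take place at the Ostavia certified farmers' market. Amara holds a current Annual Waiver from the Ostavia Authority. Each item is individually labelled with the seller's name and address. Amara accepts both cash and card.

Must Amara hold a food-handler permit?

No — exception (a) applies; Amara is not required to hold a food-handler permit.

Exception (a) is satisfied on its face — all sales are at a certified farmers' market; the coverage ratio is 78%, meeting the 65% threshold. Under paragraphs (e)–(k): (e) would limit (a) — the baseline figure is 361, under the 380 limit — but (f) sets (e) aside: (f) operates against (e): a current Annual Waiver is held. (g) would limit (f) — the registered capacity is 100 units, meeting the 100 units threshold — but (h) sets (g) aside: (h) operates against (g): aggregate throughput is 4,420 units, meeting the 3,920 units threshold. (i) would limit (h) — a current Annual Certificate is held — but (j) sets (i) aside: (j) applies — the reference index is 688, less than the 779 limit. (k) is not engaged (no current Provisional Registration is held), so (j) stands. Exception (a) stands.
Exception (b) requires that the seller holds a current Provisional Certificate from the Ostavia Authority; but the Provisional Certificate is not current, so (b) is unavailable.
Exception (c) does not apply: the Cottage Food Declaration was withdrawn.
Exception (d) requires that the seller holds a current Class 5 Clearance from the Ostavia Authority; but the Class 5 Clearance is not current, so (d) is unavailable.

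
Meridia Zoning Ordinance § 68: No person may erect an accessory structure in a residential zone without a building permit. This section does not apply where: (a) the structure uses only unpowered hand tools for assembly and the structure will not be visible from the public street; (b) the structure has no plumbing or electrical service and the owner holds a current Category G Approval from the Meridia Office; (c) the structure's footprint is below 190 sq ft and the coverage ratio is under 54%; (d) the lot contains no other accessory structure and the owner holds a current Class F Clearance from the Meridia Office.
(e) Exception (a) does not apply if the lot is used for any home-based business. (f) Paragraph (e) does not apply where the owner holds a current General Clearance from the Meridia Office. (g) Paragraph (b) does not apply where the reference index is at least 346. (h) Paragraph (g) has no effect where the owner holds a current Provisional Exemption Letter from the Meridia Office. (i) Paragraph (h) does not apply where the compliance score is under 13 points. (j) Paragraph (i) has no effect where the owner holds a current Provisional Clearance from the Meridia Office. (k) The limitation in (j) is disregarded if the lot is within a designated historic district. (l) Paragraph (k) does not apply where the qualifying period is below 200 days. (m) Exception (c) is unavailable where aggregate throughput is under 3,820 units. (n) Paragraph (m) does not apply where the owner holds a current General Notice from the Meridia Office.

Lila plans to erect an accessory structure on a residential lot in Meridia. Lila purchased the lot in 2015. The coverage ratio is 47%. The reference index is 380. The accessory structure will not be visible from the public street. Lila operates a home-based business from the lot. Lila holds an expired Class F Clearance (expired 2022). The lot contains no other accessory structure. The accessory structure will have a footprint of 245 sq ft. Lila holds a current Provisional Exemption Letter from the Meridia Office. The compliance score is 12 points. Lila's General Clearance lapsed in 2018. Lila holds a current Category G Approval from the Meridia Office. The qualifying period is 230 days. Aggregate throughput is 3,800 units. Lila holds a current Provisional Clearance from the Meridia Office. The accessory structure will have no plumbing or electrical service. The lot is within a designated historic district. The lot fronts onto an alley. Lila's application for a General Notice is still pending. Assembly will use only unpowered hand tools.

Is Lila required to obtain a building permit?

Exception (a) is satisfied on its face — assembly uses only hand tools; the structure will not be visible from the street. Turning to paragraphs (e)–(f): (e) applies — a home-based business operates on the lot. (f), which would lift (e), is not engaged — no current General Clearance is held. Exception (a) does not apply.
Exception (b) is satisfied on its face — there is no plumbing or electrical service; a current Category G Approval is held. But: (g) operates against (b): the reference index is 380, meeting the 346 threshold. (h) operates (a current Provisional Exemption Letter is held), but is itself disapplied by (i): (i) operates against (h): the compliance score is 12 points, under the 13 points limit. (j) is triggered (a current Provisional Clearance is held), but is set aside by (k): (k) operates against (j): the lot is in a historic district. (l), which would lift (k), does not operate here — the qualifying period is 230 days, not below 200 days. Exception (b) does not apply.
Exception (c) fails — the structure's footprint is 245 sq ft, not below 190 sq ft.
Exception (d) requires that the owner holds a current Class F Clearance from the Meridia Office; but there is no Class F Clearance in force, so (d) is unavailable.
No exception displaces § 68.

Yes — Lila must obtain a building permit.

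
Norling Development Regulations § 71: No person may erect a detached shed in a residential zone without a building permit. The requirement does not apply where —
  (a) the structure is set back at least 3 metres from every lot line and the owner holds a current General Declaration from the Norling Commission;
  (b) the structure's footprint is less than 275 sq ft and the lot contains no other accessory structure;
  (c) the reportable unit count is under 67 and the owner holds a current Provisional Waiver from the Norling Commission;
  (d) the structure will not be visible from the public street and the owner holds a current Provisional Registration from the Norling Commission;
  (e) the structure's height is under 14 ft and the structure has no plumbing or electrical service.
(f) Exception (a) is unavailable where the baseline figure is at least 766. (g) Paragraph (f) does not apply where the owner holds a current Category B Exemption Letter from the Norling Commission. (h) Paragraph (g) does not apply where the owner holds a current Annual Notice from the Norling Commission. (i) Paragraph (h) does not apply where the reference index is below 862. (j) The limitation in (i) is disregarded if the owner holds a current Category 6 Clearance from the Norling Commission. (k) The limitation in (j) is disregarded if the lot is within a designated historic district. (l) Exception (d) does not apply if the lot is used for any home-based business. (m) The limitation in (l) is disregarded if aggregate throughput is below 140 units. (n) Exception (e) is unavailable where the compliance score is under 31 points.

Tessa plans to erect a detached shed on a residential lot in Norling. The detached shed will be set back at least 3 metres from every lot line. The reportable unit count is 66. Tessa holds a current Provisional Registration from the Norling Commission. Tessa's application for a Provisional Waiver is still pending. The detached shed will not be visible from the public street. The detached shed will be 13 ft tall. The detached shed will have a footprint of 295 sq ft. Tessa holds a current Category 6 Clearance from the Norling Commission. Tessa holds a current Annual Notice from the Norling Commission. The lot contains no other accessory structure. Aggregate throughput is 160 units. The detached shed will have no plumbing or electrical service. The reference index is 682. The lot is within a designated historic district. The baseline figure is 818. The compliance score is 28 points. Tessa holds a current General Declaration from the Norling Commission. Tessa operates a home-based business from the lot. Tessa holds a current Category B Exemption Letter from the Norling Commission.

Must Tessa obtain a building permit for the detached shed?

No — exception (a) applies; Tessa does not need a building permit.

Exception (a): the setback is at least 3 m on every side; a current General Declaration is held — every condition holds. As to paragraphs (f)–(k): (f) would limit (a) — the baseline figure is 818, meeting the 766 threshold — but (g) sets (f) aside: (g) operates against (f): a current Category B Exemption Letter is held. (h) applies (a current Annual Notice is held), but yields to (i): (i) applies — the reference index is 682, below the 862 limit. (j) operates (a current Category 6 Clearance is held), but is set aside by (k): (k) operates — the lot is in a historic district. So (a) applies.
Exception (b) fails — the structure's footprint is 295 sq ft, not less than 275 sq ft.
Exception (c) does not apply: there is no Provisional Waiver in force.
Exception (d): the structure will not be visible from the street; a current Provisional Registration is held — every condition holds. But applying paragraphs (l)–(m): (l) applies — a home-based business operates on the lot. (m) is not engaged (aggregate throughput is 160 units, not below 140 units), so (l) stands. (d) is therefore removed.
Exception (e)'s conditions are all satisfied: the structure's height is 13 ft, under the 14 ft limit; there is no plumbing or electrical service. Turning to paragraph (n): (n) operates — the compliance score is 28 points, under the 31 points limit. So (e) is unavailable.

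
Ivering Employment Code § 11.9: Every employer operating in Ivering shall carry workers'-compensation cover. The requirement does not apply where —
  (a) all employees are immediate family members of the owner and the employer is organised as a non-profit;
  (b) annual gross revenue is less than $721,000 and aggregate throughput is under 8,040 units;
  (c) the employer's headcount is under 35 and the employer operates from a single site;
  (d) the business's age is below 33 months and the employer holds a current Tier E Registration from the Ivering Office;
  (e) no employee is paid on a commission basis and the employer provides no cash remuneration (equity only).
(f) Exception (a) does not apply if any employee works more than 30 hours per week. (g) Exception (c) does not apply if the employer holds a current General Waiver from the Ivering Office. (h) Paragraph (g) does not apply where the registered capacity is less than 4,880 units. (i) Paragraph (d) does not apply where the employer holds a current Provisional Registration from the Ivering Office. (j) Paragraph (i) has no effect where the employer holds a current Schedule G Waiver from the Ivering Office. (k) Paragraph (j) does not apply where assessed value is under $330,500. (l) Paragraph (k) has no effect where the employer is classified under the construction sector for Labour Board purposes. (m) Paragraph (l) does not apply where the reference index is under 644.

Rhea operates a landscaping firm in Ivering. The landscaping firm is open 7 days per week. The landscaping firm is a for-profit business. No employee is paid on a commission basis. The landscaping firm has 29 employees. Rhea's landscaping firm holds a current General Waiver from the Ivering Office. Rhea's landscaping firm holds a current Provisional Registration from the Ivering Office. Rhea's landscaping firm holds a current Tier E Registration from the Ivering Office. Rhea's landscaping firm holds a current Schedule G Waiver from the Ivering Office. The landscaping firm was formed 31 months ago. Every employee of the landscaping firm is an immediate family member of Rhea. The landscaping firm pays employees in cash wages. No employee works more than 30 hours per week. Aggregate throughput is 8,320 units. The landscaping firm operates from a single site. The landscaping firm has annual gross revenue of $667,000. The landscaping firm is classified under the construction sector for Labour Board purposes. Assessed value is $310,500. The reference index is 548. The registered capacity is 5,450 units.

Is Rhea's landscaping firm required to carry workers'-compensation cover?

Exception (a) does not apply: the employer is for-profit.
Exception (b) fails — aggregate throughput is 8,320 units, not under 8,040 units.
All of (c)'s requirements are met (the employer's headcount is 29, under the 35 limit; the employer operates from a single site). Turning to paragraphs (g)–(h): (g) operates against (c): a current General Waiver is held. (h) is inapplicable (the registered capacity is 5,450 units, not less than 4,880 units), so (g) stands. So (c) is unavailable.
Exception (d): the business's age is 31 months, below the 33 months limit; a current Tier E Registration is held — every condition holds. But: (i) operates against (d): a current Provisional Registration is held. (j) would limit (i) — a current Schedule G Waiver is held — but (k) sets (j) aside: (k) operates — assessed value is $310,500, under the $330,500 limit. (l) would limit (k) — the landscaping firm is classified under the construction sector — but (m) sets (l) aside: (m) operates against (l): the reference index is 548, under the 644 limit. Exception (d) does not apply.
Exception (e) requires that the employer provides no cash remuneration (equity only); but employees are paid cash wages, so (e) is unavailable.
No exception is made out. Rhea's landscaping firm falls within the general rule.

Yes — Rhea's landscaping firm must carry workers'-compensation cover.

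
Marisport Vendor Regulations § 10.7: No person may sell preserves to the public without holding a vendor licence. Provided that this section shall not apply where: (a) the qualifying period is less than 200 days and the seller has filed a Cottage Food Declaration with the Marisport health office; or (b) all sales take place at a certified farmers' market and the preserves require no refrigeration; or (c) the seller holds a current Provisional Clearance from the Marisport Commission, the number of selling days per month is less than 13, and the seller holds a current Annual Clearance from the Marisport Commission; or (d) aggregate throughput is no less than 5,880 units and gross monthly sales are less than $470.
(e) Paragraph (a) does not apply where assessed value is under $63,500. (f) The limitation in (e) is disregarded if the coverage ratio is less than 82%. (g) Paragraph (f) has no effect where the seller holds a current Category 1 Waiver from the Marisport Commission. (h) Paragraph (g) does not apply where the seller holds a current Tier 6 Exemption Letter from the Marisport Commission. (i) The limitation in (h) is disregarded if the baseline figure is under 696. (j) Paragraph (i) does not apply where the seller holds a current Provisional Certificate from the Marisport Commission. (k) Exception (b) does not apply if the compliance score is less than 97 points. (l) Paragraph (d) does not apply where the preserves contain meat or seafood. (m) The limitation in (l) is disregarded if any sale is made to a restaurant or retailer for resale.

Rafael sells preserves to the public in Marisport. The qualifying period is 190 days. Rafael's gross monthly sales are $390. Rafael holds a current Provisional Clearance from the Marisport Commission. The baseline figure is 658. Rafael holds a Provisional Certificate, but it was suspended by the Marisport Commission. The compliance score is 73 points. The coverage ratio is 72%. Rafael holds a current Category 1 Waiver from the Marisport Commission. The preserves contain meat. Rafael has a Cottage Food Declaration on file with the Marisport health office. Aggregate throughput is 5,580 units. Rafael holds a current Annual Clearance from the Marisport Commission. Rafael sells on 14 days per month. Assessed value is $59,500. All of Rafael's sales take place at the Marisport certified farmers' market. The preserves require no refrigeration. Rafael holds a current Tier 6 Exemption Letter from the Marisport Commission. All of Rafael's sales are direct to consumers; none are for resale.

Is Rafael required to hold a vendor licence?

Yes — Rafael must hold a vendor licence.

All of (a)'s requirements are met (the qualifying period is 190 days, less than the 200 days limit; a Cottage Food Declaration is on file). However, paragraphs (e)–(j) must be considered: (e) operates against (a): assessed value is $59,500, under the $63,500 limit. (f) would limit (e) — the coverage ratio is 72%, less than the 82% limit — but (g) sets (f) aside: (g) operates against (f): a current Category 1 Waiver is held. (h) is engaged (a current Tier 6 Exemption Letter is held), but is overridden by (i): (i) is engaged — the baseline figure is 658, under the 696 limit. (j) does not operate here (there is no Provisional Certificate in force), so (i) stands. So (a) is unavailable.
Exception (b)'s conditions are all satisfied: all sales are at a certified farmers' market; the preserves are shelf-stable. But applying paragraph (k): (k) applies — the compliance score is 73 points, less than the 97 points limit. (b) is therefore removed.
Exception (c) requires that the number of selling days per month is less than 13; but the number of selling days per month is 14, not less than 13, so (c) is unavailable.
Exception (d) requires that aggregate throughput is no less than 5,880 units; but aggregate throughput is 5,580 units, short of 5,880 units, so (d) is unavailable.
No exception is made out. Rafael falls within the general rule.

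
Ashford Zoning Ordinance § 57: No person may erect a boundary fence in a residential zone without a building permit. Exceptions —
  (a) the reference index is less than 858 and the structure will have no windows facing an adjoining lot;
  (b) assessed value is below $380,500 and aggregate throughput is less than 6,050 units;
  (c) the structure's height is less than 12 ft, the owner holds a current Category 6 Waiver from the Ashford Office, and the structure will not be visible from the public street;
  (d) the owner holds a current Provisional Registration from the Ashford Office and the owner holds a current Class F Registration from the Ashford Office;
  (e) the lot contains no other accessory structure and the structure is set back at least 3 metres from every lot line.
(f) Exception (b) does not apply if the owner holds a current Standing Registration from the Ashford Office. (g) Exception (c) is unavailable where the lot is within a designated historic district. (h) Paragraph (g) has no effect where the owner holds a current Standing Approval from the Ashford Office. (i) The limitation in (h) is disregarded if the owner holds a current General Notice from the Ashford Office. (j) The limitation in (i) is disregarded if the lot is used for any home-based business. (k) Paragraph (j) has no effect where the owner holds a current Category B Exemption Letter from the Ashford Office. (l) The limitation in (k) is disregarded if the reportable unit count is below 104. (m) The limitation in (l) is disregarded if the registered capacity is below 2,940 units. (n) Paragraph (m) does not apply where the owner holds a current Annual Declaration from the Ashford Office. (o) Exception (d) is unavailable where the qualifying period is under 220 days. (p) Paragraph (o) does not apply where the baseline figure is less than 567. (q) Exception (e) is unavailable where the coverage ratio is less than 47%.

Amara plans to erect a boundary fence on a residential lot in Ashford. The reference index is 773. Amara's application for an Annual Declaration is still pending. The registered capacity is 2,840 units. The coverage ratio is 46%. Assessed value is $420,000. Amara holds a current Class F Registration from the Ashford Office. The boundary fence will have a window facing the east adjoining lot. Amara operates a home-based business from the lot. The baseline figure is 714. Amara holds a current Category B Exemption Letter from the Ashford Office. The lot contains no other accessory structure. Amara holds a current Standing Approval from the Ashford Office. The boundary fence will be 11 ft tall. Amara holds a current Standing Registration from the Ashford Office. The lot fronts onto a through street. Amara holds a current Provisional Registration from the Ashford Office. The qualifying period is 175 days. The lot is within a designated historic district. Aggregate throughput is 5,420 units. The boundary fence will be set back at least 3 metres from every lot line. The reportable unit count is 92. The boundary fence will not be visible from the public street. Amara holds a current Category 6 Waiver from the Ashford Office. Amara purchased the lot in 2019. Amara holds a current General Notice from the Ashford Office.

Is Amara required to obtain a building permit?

Yes — Amara must obtain a building permit.

Exception (a) does not apply: a window faces an adjoining lot.
Exception (b) fails — assessed value is $420,000, not below $380,500.
Exception (c)'s conditions are all satisfied: the structure's height is 11 ft, less than the 12 ft limit; a current Category 6 Waiver is held; the structure will not be visible from the street. But: (g) operates against (c): the lot is in a historic district. (h) would limit (g) — a current Standing Approval is held — but (i) sets (h) aside: (i) applies — a current General Notice is held. (j) is engaged (a home-based business operates on the lot), but is displaced by (k): (k) operates against (j): a current Category B Exemption Letter is held. (l) would limit (k) — the reportable unit count is 92, below the 104 limit — but (m) sets (l) aside: (m) operates against (l): the registered capacity is 2,840 units, below the 2,940 units limit. (n) is not triggered (the Annual Declaration is not current), so (m) stands. Exception (c) does not apply.
All of (d)'s requirements are met (a current Provisional Registration is held; a current Class F Registration is held). Turning to paragraphs (o)–(p): (o) operates against (d): the qualifying period is 175 days, under the 220 days limit. (p), which would lift (o), is not engaged — the baseline figure is 714, not less than 567. So (d) is unavailable.
All of (e)'s requirements are met (the lot has no other accessory structure; the setback is at least 3 m on every side). But: (q) operates against (e): the coverage ratio is 46%, less than the 47% limit. So (e) is unavailable.
No exception is made out. Amara falls within the general rule.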